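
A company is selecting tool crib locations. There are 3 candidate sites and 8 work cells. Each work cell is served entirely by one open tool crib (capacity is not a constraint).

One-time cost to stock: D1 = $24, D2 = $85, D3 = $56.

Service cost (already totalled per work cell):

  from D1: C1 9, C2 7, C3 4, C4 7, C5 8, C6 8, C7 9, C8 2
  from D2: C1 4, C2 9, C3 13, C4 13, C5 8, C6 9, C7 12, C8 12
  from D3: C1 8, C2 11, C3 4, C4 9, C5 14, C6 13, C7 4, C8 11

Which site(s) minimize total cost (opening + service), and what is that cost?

For any fixed open set, each work cell goes to its cheapest open site; total = fixed + service.
{D1}: C1→D1 9, C2→D1 7, C3→D1 4, C4→D1 7, C5→D1 8, C6→D1 8, C7→D1 9, C8→D1 2. Service 54; fixed 24; total 78.
{D1, D3}: service 48 + fixed 80 = 128
{D3}: service 74 + fixed 56 = 130
{D1, D2, D3}: service 44 + fixed 165 = 209
No other subset beats 78.

Open D1 only; minimum total cost 78.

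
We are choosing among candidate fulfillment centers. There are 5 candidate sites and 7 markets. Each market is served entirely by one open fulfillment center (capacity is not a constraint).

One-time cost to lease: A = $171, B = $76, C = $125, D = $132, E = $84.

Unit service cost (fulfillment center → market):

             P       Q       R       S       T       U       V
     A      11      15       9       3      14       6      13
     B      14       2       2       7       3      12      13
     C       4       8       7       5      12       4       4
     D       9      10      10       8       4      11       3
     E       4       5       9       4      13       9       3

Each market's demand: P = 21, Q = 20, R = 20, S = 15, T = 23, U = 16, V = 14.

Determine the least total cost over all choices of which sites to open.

For any fixed open set, each market goes to its cheapest open site; total = fixed + service.
{B, C}: P→C 4·21=84, Q→B 2·20=40, R→B 2·20=40, S→C 5·15=75, T→B 3·23=69, U→C 4·16=64, V→C 4·14=56. Service 428; fixed 201; total 629.
{B, E}: service 479 + fixed 160 = 639
{B, C, E}: service 399 + fixed 285 = 684
{A, B, C, D, E}: P→C 4·21=84, Q→B 2·20=40, R→B 2·20=40, S→A 3·15=45, T→B 3·23=69, U→C 4·16=64, V→D 3·14=42. Service 384; fixed 588; total 972.
No other subset beats 629.

Minimum total cost: 629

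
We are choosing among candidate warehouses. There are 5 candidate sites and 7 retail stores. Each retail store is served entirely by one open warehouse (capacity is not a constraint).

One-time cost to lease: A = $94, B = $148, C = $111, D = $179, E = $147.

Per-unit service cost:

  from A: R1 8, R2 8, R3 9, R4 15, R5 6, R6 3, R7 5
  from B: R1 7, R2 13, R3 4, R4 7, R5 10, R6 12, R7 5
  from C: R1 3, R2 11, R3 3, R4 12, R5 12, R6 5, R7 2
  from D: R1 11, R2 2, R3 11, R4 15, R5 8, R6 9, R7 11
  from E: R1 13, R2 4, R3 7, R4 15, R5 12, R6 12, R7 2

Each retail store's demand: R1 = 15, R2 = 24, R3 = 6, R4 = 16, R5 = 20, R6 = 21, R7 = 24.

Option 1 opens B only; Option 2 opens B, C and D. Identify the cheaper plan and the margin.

Option 1: {B}: R1→B 7·15=105, R2→B 13·24=312, R3→B 4·6=24, R4→B 7·16=112, R5→B 10·20=200, R6→B 12·21=252, R7→B 5·24=120. Service 1125; fixed 148; total 1273.
Option 2: {B, C, D}: R1→C 3·15=45, R2→D 2·24=48, R3→C 3·6=18, R4→B 7·16=112, R5→D 8·20=160, R6→C 5·21=105, R7→C 2·24=48. Service 536; fixed 438; total 974.
Difference: |1273 − 974| = 299.

Option 2 is cheaper by 299.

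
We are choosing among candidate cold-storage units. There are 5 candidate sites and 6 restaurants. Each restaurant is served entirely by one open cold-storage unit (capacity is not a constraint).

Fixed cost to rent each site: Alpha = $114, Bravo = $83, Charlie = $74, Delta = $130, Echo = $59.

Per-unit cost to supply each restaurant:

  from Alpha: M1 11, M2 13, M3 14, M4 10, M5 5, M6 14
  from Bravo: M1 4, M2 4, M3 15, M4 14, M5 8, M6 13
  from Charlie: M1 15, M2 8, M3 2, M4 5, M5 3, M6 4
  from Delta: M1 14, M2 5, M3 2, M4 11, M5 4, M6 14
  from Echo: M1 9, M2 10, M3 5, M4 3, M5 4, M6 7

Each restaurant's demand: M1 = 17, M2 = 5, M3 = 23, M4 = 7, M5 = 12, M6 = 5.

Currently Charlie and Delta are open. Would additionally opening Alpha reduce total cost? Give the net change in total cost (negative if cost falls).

No — net change +63 (cost rises by 63).

Current service cost with {Charlie, Delta}: 400.
Adding Alpha: each restaurant re-picks its cheapest; new service cost 349, saving 51.
Extra fixed cost: 114. Net change = 114 − 51 = 63.
(Totals: 604 → 667.)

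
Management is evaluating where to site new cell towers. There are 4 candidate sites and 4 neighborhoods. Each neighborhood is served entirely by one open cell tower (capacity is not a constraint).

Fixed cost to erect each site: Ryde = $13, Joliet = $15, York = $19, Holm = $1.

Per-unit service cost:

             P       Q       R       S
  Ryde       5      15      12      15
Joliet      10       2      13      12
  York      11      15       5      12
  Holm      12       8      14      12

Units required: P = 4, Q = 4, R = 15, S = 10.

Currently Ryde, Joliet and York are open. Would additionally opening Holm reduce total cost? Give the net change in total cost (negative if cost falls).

Current service cost with {Ryde, Joliet, York}: 223.
Adding Holm: each neighborhood re-picks its cheapest; new service cost 223, saving 0.
Extra fixed cost: 1. Net change = 1 − 0 = 1.
(Totals: 270 → 271.)

No — net change +1 (cost rises by 1).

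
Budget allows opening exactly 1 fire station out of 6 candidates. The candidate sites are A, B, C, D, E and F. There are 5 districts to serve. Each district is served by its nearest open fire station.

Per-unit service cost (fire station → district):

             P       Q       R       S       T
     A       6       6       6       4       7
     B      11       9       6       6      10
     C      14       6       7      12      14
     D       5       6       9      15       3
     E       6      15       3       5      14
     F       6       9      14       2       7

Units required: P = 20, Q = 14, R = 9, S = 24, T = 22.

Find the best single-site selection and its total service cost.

Choose A only; total service cost 508.

With exactly 1 open, each district uses its cheapest among the chosen.
{A}: P→A 6·20=120, Q→A 6·14=84, R→A 6·9=54, S→A 4·24=96, T→A 7·22=154. Service cost 508.
{F}: service cost 574
{D}: service cost 691
Among all 6 size-1 choices, {A} is lowest.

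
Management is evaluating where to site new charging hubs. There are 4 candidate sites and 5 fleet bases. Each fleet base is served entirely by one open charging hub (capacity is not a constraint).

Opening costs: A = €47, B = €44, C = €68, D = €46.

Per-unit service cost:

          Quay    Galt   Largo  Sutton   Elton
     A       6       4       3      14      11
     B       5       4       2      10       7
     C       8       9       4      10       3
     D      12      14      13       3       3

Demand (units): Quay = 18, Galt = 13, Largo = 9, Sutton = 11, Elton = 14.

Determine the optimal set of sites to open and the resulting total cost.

For any fixed open set, each fleet base goes to its cheapest open site; total = fixed + service.
{B, D}: Quay→B 5·18=90, Galt→B 4·13=52, Largo→B 2·9=18, Sutton→D 3·11=33, Elton→D 3·14=42. Service 235; fixed 90; total 325.
{A, D}: service 262 + fixed 93 = 355
{A, B, D}: service 235 + fixed 137 = 372
{A, B, C, D}: service 235 + fixed 205 = 440
No other subset beats 325.

Open B and D; minimum total cost 325.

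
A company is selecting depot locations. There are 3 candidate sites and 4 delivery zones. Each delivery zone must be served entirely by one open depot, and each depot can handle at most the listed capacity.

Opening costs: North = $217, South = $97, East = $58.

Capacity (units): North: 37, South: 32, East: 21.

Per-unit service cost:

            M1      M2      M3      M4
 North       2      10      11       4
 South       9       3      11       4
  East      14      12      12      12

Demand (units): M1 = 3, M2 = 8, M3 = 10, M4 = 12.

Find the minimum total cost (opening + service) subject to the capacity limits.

Minimum total cost: 374

Open {South, East}: M1→South 9·3=27, M2→South 3·8=24, M3→East 12·10=120, M4→South 4·12=48.
Loads: South carries 23/32, East carries 10/21. Service 219; fixed 155; total 374.
Next best feasible plan costs 379.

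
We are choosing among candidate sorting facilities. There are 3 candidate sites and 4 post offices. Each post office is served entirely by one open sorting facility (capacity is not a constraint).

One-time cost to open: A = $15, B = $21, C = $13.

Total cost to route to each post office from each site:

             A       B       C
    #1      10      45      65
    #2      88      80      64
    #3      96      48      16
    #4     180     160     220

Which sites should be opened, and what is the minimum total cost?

For any fixed open set, each post office goes to its cheapest open site; total = fixed + service.
{A, C}: #1→A 10, #2→C 64, #3→C 16, #4→A 180. Service 270; fixed 28; total 298.
{A, B, C}: #1→A 10, #2→C 64, #3→C 16, #4→B 160. Service 250; fixed 49; total 299.
{B, C}: service 285 + fixed 34 = 319
{C}: service 365 + fixed 13 = 378
No other subset beats 298.

Open A and C; minimum total cost 298.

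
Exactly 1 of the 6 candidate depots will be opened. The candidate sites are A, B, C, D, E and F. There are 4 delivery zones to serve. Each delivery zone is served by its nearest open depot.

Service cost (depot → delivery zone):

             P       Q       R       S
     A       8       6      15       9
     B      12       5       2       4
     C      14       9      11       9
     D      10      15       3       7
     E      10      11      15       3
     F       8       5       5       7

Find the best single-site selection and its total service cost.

With exactly 1 open, each delivery zone uses its cheapest among the chosen.
{B}: P→B 12, Q→B 5, R→B 2, S→B 4. Service cost 23.
{F}: service cost 25
{D}: service cost 35
Among all 6 size-1 choices, {B} is lowest.

Choose B only; total service cost 23.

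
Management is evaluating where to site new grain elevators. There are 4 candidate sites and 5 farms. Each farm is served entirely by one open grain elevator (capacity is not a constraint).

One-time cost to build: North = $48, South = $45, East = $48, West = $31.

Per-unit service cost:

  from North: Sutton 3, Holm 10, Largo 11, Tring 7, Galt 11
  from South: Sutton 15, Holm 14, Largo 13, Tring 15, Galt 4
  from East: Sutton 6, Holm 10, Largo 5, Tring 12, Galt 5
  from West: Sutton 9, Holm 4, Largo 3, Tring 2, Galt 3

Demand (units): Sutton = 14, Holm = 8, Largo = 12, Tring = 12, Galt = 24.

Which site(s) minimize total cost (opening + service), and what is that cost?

For any fixed open set, each farm goes to its cheapest open site; total = fixed + service.
{North, West}: Sutton→North 3·14=42, Holm→West 4·8=32, Largo→West 3·12=36, Tring→West 2·12=24, Galt→West 3·24=72. Service 206; fixed 79; total 285.
{West}: Sutton→West 9·14=126, Holm→West 4·8=32, Largo→West 3·12=36, Tring→West 2·12=24, Galt→West 3·24=72. Service 290; fixed 31; total 321.
{East, West}: Sutton→East 6·14=84, Holm→West 4·8=32, Largo→West 3·12=36, Tring→West 2·12=24, Galt→West 3·24=72. Service 248; fixed 79; total 327.
{North, South, East, West}: service 206 + fixed 172 = 378
No other subset beats 285.

Open North and West; minimum total cost 285.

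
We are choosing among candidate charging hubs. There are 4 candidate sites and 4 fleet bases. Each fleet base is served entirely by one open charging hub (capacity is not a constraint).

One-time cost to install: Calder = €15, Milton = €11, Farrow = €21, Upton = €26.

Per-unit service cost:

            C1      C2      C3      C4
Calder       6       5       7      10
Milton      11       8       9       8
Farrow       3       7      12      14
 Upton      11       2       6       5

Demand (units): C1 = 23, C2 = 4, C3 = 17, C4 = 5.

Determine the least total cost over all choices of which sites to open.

For any fixed open set, each fleet base goes to its cheapest open site; total = fixed + service.
{Farrow, Upton}: C1→Farrow 3·23=69, C2→Upton 2·4=8, C3→Upton 6·17=102, C4→Upton 5·5=25. Service 204; fixed 47; total 251.
{Milton, Farrow, Upton}: service 204 + fixed 58 = 262
{Calder, Farrow, Upton}: C1→Farrow 3·23=69, C2→Upton 2·4=8, C3→Upton 6·17=102, C4→Upton 5·5=25. Service 204; fixed 62; total 266.
{Calder, Milton, Farrow, Upton}: C1→Farrow 3·23=69, C2→Upton 2·4=8, C3→Upton 6·17=102, C4→Upton 5·5=25. Service 204; fixed 73; total 277.
No other subset beats 251.

Minimum total cost: 251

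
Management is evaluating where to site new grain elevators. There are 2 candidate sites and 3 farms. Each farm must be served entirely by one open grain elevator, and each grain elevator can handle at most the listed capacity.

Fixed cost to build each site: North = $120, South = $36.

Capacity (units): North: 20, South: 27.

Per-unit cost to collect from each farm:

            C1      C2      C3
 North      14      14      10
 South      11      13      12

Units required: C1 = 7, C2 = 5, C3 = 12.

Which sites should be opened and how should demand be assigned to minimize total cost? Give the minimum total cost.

Minimum total cost: 322

Open {South}: C1→South 11·7=77, C2→South 13·5=65, C3→South 12·12=144.
Loads: South carries 24/27. Service 286; fixed 36; total 322.
Next best feasible plan costs 418.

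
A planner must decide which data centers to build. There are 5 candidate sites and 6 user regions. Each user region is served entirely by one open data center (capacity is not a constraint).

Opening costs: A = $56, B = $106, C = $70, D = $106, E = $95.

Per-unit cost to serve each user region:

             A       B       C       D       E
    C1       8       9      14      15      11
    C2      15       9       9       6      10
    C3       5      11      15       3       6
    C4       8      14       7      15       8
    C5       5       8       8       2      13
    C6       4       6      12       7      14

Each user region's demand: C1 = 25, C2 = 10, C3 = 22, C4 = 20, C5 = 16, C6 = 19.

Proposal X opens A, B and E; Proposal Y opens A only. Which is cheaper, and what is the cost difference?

Proposal Y is cheaper by 141.

Proposal X: {A, B, E}: C1→A 8·25=200, C2→B 9·10=90, C3→A 5·22=110, C4→A 8·20=160, C5→A 5·16=80, C6→A 4·19=76. Service 716; fixed 257; total 973.
Proposal Y: {A}: C1→A 8·25=200, C2→A 15·10=150, C3→A 5·22=110, C4→A 8·20=160, C5→A 5·16=80, C6→A 4·19=76. Service 776; fixed 56; total 832.
Difference: |973 − 832| = 141.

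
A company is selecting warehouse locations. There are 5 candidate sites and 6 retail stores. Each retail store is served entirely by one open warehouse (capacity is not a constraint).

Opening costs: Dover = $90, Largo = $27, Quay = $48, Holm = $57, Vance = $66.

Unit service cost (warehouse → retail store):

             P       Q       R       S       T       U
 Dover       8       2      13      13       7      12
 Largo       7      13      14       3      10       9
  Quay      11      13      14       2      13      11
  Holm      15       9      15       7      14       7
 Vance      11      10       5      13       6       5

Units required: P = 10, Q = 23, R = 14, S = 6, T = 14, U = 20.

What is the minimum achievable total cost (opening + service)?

For any fixed open set, each retail store goes to its cheapest open site; total = fixed + service.
{Dover, Largo, Vance}: P→Largo 7·10=70, Q→Dover 2·23=46, R→Vance 5·14=70, S→Largo 3·6=18, T→Vance 6·14=84, U→Vance 5·20=100. Service 388; fixed 183; total 571.
{Dover, Quay, Vance}: P→Dover 8·10=80, Q→Dover 2·23=46, R→Vance 5·14=70, S→Quay 2·6=12, T→Vance 6·14=84, U→Vance 5·20=100. Service 392; fixed 204; total 596.
{Dover, Largo, Quay, Vance}: service 382 + fixed 231 = 613
{Dover, Largo, Quay, Holm, Vance}: P→Largo 7·10=70, Q→Dover 2·23=46, R→Vance 5·14=70, S→Quay 2·6=12, T→Vance 6·14=84, U→Vance 5·20=100. Service 382; fixed 288; total 670.
No other subset beats 571.

Minimum total cost: 571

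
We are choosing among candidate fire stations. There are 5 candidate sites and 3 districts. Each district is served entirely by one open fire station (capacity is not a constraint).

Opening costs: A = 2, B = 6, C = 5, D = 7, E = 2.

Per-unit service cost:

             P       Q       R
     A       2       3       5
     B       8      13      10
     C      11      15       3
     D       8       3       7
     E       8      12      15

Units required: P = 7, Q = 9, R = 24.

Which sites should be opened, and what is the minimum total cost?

Open A and C; minimum total cost 120.

For any fixed open set, each district goes to its cheapest open site; total = fixed + service.
{A, C}: P→A 2·7=14, Q→A 3·9=27, R→C 3·24=72. Service 113; fixed 7; total 120.
{A, C, E}: P→A 2·7=14, Q→A 3·9=27, R→C 3·24=72. Service 113; fixed 9; total 122.
{A, B, C}: service 113 + fixed 13 = 126
{A, B, C, D, E}: service 113 + fixed 22 = 135
No other subset beats 120.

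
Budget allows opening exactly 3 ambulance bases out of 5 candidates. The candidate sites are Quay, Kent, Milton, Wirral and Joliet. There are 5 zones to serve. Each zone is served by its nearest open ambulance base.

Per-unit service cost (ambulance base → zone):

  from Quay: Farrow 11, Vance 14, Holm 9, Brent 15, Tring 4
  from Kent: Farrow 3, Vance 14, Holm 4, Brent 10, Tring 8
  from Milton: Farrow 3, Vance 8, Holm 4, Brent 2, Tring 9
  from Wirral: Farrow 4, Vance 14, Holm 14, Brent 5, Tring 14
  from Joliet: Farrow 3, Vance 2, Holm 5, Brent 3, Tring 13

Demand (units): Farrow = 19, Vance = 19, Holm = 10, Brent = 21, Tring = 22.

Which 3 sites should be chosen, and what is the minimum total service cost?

Choose Quay, Milton and Joliet; total service cost 265.

With exactly 3 open, each zone uses its cheapest among the chosen.
{Quay, Milton, Joliet}: Farrow→Milton 3·19=57, Vance→Joliet 2·19=38, Holm→Milton 4·10=40, Brent→Milton 2·21=42, Tring→Quay 4·22=88. Service cost 265.
{Quay, Kent, Joliet}: service cost 286
{Quay, Wirral, Joliet}: service cost 296
Among all 10 size-3 choices, {Quay, Milton, Joliet} is lowest.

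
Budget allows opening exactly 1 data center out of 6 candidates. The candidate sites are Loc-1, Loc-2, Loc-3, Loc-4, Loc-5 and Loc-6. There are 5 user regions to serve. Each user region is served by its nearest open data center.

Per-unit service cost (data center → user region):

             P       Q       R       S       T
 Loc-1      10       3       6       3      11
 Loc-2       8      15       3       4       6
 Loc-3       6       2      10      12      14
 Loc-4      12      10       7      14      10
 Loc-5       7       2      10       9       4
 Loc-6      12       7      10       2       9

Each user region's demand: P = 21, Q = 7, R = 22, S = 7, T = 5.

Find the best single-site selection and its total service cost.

With exactly 1 open, each user region uses its cheapest among the chosen.
{Loc-2}: P→Loc-2 8·21=168, Q→Loc-2 15·7=105, R→Loc-2 3·22=66, S→Loc-2 4·7=28, T→Loc-2 6·5=30. Service cost 397.
{Loc-1}: service cost 439
{Loc-5}: service cost 464
Among all 6 size-1 choices, {Loc-2} is lowest.

Choose Loc-2 only; total service cost 397.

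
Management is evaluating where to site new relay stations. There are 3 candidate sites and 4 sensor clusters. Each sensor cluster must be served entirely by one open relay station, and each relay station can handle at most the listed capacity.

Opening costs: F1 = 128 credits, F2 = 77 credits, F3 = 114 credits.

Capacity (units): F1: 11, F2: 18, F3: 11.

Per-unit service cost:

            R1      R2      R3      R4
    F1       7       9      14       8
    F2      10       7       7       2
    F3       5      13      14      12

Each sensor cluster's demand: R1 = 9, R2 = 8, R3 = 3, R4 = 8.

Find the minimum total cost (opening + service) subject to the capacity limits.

Open {F1, F2}: R1→F2 10·9=90, R2→F1 9·8=72, R3→F1 14·3=42, R4→F2 2·8=16.
Loads: F1 carries 11/11, F2 carries 17/18. Service 220; fixed 205; total 425.
Next best feasible plan costs 443.

Minimum total cost: 425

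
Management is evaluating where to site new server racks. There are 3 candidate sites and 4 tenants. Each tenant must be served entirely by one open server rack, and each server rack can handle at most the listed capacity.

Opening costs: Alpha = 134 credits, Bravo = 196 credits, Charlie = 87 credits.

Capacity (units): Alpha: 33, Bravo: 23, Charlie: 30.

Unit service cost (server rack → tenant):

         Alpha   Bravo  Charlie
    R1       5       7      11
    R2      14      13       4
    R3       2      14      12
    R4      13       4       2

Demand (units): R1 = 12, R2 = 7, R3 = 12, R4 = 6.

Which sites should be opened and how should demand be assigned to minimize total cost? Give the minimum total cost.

Minimum total cost: 345

Open {Alpha, Charlie}: R1→Alpha 5·12=60, R2→Charlie 4·7=28, R3→Alpha 2·12=24, R4→Charlie 2·6=12.
Loads: Alpha carries 24/33, Charlie carries 13/30. Service 124; fixed 221; total 345.
Next best feasible plan costs 411.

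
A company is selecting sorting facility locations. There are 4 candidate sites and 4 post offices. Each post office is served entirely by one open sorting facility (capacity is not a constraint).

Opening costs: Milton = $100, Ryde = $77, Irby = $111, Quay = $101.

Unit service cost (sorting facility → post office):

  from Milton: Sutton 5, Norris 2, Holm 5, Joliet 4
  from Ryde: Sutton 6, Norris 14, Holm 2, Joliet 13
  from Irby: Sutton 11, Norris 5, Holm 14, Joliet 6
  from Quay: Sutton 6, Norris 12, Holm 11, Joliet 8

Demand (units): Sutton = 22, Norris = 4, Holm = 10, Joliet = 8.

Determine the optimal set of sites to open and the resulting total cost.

Open Milton only; minimum total cost 300.

For any fixed open set, each post office goes to its cheapest open site; total = fixed + service.
{Milton}: Sutton→Milton 5·22=110, Norris→Milton 2·4=8, Holm→Milton 5·10=50, Joliet→Milton 4·8=32. Service 200; fixed 100; total 300.
{Milton, Ryde}: service 170 + fixed 177 = 347
{Ryde}: service 312 + fixed 77 = 389
{Milton, Ryde, Irby, Quay}: service 170 + fixed 389 = 559
(All 15 nonempty subsets were checked; Milton only is lowest.)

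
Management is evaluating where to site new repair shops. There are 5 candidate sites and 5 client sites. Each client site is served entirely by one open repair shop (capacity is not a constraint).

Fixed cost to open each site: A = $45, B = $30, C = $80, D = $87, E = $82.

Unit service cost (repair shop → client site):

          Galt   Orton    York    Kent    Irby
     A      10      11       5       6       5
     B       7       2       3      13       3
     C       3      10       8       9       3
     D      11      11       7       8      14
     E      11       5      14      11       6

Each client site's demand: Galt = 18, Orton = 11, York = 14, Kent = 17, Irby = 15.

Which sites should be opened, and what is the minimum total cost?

Open A and B; minimum total cost 412.

For any fixed open set, each client site goes to its cheapest open site; total = fixed + service.
{A, B}: Galt→B 7·18=126, Orton→B 2·11=22, York→B 3·14=42, Kent→A 6·17=102, Irby→B 3·15=45. Service 337; fixed 75; total 412.
{A, B, C}: service 265 + fixed 155 = 420
{B, C}: service 316 + fixed 110 = 426
{A, B, C, D, E}: Galt→C 3·18=54, Orton→B 2·11=22, York→B 3·14=42, Kent→A 6·17=102, Irby→B 3·15=45. Service 265; fixed 324; total 589.
No other subset beats 412.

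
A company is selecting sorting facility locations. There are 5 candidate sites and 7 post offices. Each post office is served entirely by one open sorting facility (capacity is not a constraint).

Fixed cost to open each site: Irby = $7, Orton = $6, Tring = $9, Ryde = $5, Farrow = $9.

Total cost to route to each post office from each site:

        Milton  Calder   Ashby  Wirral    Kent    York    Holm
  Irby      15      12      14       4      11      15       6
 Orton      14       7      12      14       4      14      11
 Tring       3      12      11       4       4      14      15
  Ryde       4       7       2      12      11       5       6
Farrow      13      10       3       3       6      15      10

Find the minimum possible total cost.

Minimum total cost: 45

For any fixed open set, each post office goes to its cheapest open site; total = fixed + service.
{Tring, Ryde}: Milton→Tring 3, Calder→Ryde 7, Ashby→Ryde 2, Wirral→Tring 4, Kent→Tring 4, York→Ryde 5, Holm→Ryde 6. Service 31; fixed 14; total 45.
{Ryde, Farrow}: service 33 + fixed 14 = 47
{Irby, Orton, Ryde}: Milton→Ryde 4, Calder→Orton 7, Ashby→Ryde 2, Wirral→Irby 4, Kent→Orton 4, York→Ryde 5, Holm→Irby 6. Service 32; fixed 18; total 50.
{Irby, Orton, Tring, Ryde, Farrow}: service 30 + fixed 36 = 66
No other subset beats 45.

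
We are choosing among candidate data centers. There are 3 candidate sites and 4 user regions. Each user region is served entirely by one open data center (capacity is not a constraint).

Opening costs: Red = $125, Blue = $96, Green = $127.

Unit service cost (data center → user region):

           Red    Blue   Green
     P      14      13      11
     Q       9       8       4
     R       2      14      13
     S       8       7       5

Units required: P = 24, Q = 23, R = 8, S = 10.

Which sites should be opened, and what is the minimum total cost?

Open Green only; minimum total cost 637.

For any fixed open set, each user region goes to its cheapest open site; total = fixed + service.
{Green}: P→Green 11·24=264, Q→Green 4·23=92, R→Green 13·8=104, S→Green 5·10=50. Service 510; fixed 127; total 637.
{Red, Green}: P→Green 11·24=264, Q→Green 4·23=92, R→Red 2·8=16, S→Green 5·10=50. Service 422; fixed 252; total 674.
{Blue, Green}: service 510 + fixed 223 = 733
{Red, Blue, Green}: service 422 + fixed 348 = 770
(All 7 nonempty subsets were checked; Green only is lowest.)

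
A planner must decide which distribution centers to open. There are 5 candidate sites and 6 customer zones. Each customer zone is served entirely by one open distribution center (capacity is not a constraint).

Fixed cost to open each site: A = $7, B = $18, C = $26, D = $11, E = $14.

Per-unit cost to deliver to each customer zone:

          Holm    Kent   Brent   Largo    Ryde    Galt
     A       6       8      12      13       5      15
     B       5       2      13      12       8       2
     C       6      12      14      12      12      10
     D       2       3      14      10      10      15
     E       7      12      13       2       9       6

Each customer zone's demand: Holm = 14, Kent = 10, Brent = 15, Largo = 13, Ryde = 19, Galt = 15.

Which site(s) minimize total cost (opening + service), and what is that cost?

For any fixed open set, each customer zone goes to its cheapest open site; total = fixed + service.
{A, B, D, E}: Holm→D 2·14=28, Kent→B 2·10=20, Brent→A 12·15=180, Largo→E 2·13=26, Ryde→A 5·19=95, Galt→B 2·15=30. Service 379; fixed 50; total 429.
{A, B, C, D, E}: service 379 + fixed 76 = 455
{A, B, E}: service 421 + fixed 39 = 460
{A}: service 833 + fixed 7 = 840
No other subset beats 429.

Open A, B, D and E; minimum total cost 429.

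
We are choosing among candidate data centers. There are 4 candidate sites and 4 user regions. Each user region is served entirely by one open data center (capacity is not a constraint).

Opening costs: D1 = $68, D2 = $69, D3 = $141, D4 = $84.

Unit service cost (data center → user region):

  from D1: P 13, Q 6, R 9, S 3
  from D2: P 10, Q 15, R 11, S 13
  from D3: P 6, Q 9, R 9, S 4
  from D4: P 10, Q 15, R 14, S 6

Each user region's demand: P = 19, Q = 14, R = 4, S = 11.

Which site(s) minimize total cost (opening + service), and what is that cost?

For any fixed open set, each user region goes to its cheapest open site; total = fixed + service.
{D3}: P→D3 6·19=114, Q→D3 9·14=126, R→D3 9·4=36, S→D3 4·11=44. Service 320; fixed 141; total 461.
{D1}: service 400 + fixed 68 = 468
{D1, D3}: service 267 + fixed 209 = 476
{D1, D2, D3, D4}: service 267 + fixed 362 = 629
(All 15 nonempty subsets were checked; D3 only is lowest.)

Open D3 only; minimum total cost 461.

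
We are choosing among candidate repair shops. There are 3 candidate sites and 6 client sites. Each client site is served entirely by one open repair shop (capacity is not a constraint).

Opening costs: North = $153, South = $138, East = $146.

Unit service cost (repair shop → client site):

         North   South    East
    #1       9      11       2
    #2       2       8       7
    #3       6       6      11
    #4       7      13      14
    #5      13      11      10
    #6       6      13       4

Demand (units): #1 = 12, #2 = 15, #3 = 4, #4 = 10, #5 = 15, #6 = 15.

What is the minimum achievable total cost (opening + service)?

Minimum total cost: 657

For any fixed open set, each client site goes to its cheapest open site; total = fixed + service.
{North, East}: #1→East 2·12=24, #2→North 2·15=30, #3→North 6·4=24, #4→North 7·10=70, #5→East 10·15=150, #6→East 4·15=60. Service 358; fixed 299; total 657.
{East}: service 523 + fixed 146 = 669
{North}: service 517 + fixed 153 = 670
{North, South, East}: service 358 + fixed 437 = 795
(All 7 nonempty subsets were checked; North and East is lowest.)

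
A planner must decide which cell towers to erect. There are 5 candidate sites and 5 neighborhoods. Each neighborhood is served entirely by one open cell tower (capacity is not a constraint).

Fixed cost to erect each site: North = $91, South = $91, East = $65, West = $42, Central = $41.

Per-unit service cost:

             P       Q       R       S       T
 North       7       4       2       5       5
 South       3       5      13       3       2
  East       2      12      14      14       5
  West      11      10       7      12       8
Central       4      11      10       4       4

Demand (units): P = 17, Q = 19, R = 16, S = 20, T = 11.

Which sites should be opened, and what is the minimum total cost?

For any fixed open set, each neighborhood goes to its cheapest open site; total = fixed + service.
{North, South}: P→South 3·17=51, Q→North 4·19=76, R→North 2·16=32, S→South 3·20=60, T→South 2·11=22. Service 241; fixed 182; total 423.
{North, Central}: P→Central 4·17=68, Q→North 4·19=76, R→North 2·16=32, S→Central 4·20=80, T→Central 4·11=44. Service 300; fixed 132; total 432.
{North, East}: service 297 + fixed 156 = 453
{North, South, East, West, Central}: P→East 2·17=34, Q→North 4·19=76, R→North 2·16=32, S→South 3·20=60, T→South 2·11=22. Service 224; fixed 330; total 554.
No other subset beats 423.

Open North and South; minimum total cost 423.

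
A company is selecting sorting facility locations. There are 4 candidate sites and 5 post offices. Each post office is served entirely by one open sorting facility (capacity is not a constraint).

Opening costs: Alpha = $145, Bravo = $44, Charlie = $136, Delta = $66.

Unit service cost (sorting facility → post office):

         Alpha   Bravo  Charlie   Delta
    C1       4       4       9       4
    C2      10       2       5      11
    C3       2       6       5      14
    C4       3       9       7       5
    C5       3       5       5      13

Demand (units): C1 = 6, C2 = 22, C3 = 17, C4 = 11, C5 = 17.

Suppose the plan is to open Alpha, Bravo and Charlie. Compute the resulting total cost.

Each post office is assigned to its cheapest site among the open ones.
{Alpha, Bravo, Charlie}: C1→Alpha 4·6=24, C2→Bravo 2·22=44, C3→Alpha 2·17=34, C4→Alpha 3·11=33, C5→Alpha 3·17=51. Service 186; fixed 325; total 511.

Total cost: 511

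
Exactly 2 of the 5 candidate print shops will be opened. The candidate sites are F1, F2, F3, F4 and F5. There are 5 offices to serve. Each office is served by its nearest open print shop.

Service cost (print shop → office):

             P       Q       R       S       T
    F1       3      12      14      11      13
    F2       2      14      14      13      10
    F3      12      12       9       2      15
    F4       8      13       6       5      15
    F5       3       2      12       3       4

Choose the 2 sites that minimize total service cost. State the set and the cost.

With exactly 2 open, each office uses its cheapest among the chosen.
{F4, F5}: P→F5 3, Q→F5 2, R→F4 6, S→F5 3, T→F5 4. Service cost 18.
{F3, F5}: service cost 20
{F2, F5}: service cost 23
Among all 10 size-2 choices, {F4, F5} is lowest.

Choose F4 and F5; total service cost 18.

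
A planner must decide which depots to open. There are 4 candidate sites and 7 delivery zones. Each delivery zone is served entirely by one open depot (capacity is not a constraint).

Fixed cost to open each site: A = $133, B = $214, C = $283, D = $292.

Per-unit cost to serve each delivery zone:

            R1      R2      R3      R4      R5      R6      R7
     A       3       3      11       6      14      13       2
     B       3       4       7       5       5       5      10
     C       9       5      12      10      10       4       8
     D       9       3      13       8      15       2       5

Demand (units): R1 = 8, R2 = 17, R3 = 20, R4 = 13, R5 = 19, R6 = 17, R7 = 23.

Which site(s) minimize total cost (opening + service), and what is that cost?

For any fixed open set, each delivery zone goes to its cheapest open site; total = fixed + service.
{A, B}: R1→A 3·8=24, R2→A 3·17=51, R3→B 7·20=140, R4→B 5·13=65, R5→B 5·19=95, R6→B 5·17=85, R7→A 2·23=46. Service 506; fixed 347; total 853.
{B}: R1→B 3·8=24, R2→B 4·17=68, R3→B 7·20=140, R4→B 5·13=65, R5→B 5·19=95, R6→B 5·17=85, R7→B 10·23=230. Service 707; fixed 214; total 921.
{B, D}: service 524 + fixed 506 = 1030
{A, B, C, D}: service 455 + fixed 922 = 1377
(All 15 nonempty subsets were checked; A and B is lowest.)

Open A and B; minimum total cost 853.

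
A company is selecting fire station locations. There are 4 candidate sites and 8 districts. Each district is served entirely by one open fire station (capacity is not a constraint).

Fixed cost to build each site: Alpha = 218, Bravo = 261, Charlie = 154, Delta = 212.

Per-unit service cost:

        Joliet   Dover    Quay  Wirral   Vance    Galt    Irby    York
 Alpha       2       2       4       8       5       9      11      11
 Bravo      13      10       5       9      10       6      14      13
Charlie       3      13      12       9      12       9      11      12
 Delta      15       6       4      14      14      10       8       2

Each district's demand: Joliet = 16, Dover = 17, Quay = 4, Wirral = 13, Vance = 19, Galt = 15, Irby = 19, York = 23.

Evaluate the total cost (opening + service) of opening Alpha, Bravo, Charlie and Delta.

Each district is assigned to its cheapest site among the open ones.
{Alpha, Bravo, Charlie, Delta}: Joliet→Alpha 2·16=32, Dover→Alpha 2·17=34, Quay→Alpha 4·4=16, Wirral→Alpha 8·13=104, Vance→Alpha 5·19=95, Galt→Bravo 6·15=90, Irby→Delta 8·19=152, York→Delta 2·23=46. Service 569; fixed 845; total 1414.

Total cost: 1414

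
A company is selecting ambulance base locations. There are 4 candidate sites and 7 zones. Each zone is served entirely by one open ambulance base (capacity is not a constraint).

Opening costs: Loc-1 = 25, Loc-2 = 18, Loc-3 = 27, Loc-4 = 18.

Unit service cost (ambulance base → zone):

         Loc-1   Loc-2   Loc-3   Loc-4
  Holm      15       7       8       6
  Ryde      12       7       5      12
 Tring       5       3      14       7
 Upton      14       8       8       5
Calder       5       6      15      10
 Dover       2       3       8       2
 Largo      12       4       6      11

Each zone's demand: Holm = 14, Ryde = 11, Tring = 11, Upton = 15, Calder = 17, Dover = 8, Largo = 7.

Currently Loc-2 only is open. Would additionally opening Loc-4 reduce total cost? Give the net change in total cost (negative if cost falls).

Current service cost with {Loc-2}: 482.
Adding Loc-4: each zone re-picks its cheapest; new service cost 415, saving 67.
Extra fixed cost: 18. Net change = 18 − 67 = -49.
(Totals: 500 → 451.)

Yes — net change −49 (cost falls by 49).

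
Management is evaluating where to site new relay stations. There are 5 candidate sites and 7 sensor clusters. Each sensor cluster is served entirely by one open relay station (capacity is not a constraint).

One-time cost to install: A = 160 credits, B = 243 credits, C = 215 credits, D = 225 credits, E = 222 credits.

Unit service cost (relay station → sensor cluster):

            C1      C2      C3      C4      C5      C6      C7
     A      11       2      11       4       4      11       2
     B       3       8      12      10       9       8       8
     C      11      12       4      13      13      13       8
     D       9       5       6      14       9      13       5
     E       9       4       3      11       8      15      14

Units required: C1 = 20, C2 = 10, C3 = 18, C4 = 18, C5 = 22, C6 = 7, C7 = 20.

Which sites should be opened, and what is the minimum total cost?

For any fixed open set, each sensor cluster goes to its cheapest open site; total = fixed + service.
{A}: C1→A 11·20=220, C2→A 2·10=20, C3→A 11·18=198, C4→A 4·18=72, C5→A 4·22=88, C6→A 11·7=77, C7→A 2·20=40. Service 715; fixed 160; total 875.
{A, E}: C1→E 9·20=180, C2→A 2·10=20, C3→E 3·18=54, C4→A 4·18=72, C5→A 4·22=88, C6→A 11·7=77, C7→A 2·20=40. Service 531; fixed 382; total 913.
{A, B}: service 534 + fixed 403 = 937
{A, B, C, D, E}: C1→B 3·20=60, C2→A 2·10=20, C3→E 3·18=54, C4→A 4·18=72, C5→A 4·22=88, C6→B 8·7=56, C7→A 2·20=40. Service 390; fixed 1065; total 1455.
No other subset beats 875.

Open A only; minimum total cost 875.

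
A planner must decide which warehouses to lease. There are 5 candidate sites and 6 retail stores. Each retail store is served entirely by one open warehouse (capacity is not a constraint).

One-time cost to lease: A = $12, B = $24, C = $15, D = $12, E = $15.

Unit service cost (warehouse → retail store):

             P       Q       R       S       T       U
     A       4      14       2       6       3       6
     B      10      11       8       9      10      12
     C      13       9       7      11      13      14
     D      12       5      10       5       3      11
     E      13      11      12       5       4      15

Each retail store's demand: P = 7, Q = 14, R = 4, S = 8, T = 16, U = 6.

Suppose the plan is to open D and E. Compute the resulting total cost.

Each retail store is assigned to its cheapest site among the open ones.
{D, E}: P→D 12·7=84, Q→D 5·14=70, R→D 10·4=40, S→D 5·8=40, T→D 3·16=48, U→D 11·6=66. Service 348; fixed 27; total 375.

Total cost: 375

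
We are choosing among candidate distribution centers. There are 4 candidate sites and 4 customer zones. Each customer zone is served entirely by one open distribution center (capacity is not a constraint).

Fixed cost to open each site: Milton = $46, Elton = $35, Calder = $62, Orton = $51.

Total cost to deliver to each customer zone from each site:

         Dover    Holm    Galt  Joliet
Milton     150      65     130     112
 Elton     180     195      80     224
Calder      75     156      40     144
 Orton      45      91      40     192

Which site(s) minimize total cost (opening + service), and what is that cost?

Open Milton and Orton; minimum total cost 359.

For any fixed open set, each customer zone goes to its cheapest open site; total = fixed + service.
{Milton, Orton}: Dover→Orton 45, Holm→Milton 65, Galt→Orton 40, Joliet→Milton 112. Service 262; fixed 97; total 359.
{Milton, Elton, Orton}: service 262 + fixed 132 = 394
{Milton, Calder}: Dover→Calder 75, Holm→Milton 65, Galt→Calder 40, Joliet→Milton 112. Service 292; fixed 108; total 400.
{Milton, Elton, Calder, Orton}: service 262 + fixed 194 = 456
(All 15 nonempty subsets were checked; Milton and Orton is lowest.)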